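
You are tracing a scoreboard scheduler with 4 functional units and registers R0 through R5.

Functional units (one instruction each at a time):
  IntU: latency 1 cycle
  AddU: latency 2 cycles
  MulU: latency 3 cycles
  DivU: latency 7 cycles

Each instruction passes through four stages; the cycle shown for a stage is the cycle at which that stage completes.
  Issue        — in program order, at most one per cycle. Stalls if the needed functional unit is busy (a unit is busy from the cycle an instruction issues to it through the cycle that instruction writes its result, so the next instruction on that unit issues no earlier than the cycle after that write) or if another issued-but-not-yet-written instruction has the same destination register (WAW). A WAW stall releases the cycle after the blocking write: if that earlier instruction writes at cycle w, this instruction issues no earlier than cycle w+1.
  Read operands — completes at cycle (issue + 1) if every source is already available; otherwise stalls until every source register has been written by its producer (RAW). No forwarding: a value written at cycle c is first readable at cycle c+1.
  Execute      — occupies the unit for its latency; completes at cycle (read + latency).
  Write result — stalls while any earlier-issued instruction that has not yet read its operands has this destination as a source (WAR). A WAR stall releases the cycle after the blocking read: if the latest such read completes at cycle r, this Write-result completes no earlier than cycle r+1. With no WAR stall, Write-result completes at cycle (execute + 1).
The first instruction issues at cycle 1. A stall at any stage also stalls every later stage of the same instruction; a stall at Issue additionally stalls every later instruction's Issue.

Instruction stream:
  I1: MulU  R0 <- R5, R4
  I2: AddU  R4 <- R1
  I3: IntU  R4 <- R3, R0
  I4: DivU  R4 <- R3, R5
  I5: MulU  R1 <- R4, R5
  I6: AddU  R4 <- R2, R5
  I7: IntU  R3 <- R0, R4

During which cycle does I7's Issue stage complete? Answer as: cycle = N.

cycle = 22

I1  is:1  ro:2  ex:5  wr:6
I2  is:2  ro:3  ex:5  wr:6
I3  is:7  ro:8  ex:9  wr:10  — WAW R4: wait I2 write@6
I4  is:11  ro:12  ex:19  wr:20  — WAW R4: wait I3 write@10
I5  is:12  ro:21  ex:24  wr:25  — RAW R4: wait I4 write@20
I6  is:21  ro:22  ex:24  wr:25  — WAW R4: wait I4 write@20
I7  is:22  ro:26  ex:27  wr:28  — RAW R4: wait I6 write@25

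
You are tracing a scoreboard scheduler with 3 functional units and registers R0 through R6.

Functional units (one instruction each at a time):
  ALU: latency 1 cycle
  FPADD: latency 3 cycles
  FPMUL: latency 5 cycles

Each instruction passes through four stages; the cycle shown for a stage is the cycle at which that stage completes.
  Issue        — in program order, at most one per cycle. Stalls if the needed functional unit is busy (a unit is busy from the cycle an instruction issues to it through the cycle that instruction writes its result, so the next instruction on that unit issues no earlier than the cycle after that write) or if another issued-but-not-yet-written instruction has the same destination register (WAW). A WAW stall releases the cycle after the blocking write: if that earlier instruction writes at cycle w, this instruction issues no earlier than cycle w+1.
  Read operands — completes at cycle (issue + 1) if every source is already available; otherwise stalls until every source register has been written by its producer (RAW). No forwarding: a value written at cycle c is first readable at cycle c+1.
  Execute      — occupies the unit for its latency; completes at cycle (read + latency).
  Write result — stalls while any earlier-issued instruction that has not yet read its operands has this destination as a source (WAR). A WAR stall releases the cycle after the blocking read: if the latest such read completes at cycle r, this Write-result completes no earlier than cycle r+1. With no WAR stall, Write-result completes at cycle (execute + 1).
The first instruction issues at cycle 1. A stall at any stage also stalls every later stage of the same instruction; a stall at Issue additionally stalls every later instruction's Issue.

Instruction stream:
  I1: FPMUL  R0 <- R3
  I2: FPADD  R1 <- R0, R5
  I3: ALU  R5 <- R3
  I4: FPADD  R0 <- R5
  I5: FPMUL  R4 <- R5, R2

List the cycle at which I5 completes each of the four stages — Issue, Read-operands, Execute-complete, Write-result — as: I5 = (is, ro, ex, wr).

I5 = (15, 16, 21, 22)

t=1  issue I1 (FPMUL)
t=2  I1 read-ops; issue I2 (FPADD)
t=3  issue I3 (ALU)
t=4  I3 read-ops
t=5  I3 finished on ALU
t=7  I1 finished on FPMUL
t=8  I1→R0
t=9  I2 read-ops
t=10  I3→R5
t=12  I2 finished on FPADD
t=13  I2→R1
t=14  issue I4 (FPADD)
t=15  I4 read-ops; issue I5 (FPMUL)
t=16  I5 read-ops
t=18  I4 finished on FPADD
t=19  I4→R0
t=21  I5 finished on FPMUL
t=22  I5→R4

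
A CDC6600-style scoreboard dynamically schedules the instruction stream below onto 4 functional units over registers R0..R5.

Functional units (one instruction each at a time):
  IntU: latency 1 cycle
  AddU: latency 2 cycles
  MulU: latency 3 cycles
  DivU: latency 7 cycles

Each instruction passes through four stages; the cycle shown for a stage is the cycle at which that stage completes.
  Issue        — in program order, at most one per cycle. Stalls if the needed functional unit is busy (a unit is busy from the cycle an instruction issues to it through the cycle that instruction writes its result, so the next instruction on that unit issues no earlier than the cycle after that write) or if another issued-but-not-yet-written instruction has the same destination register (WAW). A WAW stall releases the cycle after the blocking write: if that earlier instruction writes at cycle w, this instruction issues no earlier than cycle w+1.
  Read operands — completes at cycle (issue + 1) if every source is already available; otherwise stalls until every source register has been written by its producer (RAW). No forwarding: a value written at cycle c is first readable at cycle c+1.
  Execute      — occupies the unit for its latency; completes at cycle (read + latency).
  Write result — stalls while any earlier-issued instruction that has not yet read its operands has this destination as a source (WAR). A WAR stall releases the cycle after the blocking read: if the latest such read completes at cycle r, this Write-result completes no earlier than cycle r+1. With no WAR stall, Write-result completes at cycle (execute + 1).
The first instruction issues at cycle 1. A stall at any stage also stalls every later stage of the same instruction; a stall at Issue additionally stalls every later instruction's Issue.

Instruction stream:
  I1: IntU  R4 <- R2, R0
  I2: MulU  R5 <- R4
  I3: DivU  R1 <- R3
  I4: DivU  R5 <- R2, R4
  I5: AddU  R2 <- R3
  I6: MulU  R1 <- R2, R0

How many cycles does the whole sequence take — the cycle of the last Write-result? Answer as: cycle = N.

I1 -> (1, 2, 3, 4)
I2 -> (2, 5, 8, 9)  // RAW R4: wait I1 write@4
I3 -> (3, 4, 11, 12)
I4 -> (13, 14, 21, 22)  // struct: DivU busy until I3 writes@12
I5 -> (14, 15, 17, 18)
I6 -> (15, 19, 22, 23)  // RAW R2: wait I5 write@18

cycle = 23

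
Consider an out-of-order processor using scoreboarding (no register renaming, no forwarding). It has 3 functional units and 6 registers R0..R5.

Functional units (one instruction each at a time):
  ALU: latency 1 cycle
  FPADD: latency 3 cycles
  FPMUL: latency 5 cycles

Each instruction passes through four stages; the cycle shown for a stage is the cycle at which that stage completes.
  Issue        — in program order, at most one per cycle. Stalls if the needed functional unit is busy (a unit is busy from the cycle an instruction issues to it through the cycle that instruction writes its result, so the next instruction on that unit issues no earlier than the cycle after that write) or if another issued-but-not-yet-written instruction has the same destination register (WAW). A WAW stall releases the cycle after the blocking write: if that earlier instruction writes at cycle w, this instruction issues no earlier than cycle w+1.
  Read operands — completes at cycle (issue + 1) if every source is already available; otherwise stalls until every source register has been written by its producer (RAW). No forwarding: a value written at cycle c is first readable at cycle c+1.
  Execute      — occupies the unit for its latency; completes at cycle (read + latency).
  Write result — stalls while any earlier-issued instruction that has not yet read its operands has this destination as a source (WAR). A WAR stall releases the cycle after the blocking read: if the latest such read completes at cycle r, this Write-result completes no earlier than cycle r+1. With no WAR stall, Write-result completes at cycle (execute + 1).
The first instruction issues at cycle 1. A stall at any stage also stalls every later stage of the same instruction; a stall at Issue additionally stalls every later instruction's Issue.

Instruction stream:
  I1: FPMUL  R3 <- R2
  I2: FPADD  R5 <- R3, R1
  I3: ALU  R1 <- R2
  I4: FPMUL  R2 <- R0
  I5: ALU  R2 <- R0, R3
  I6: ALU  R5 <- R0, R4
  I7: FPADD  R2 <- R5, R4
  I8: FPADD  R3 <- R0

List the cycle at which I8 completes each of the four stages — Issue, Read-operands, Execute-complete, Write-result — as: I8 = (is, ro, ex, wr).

I8 = (30, 31, 34, 35)

c1: I1→FPMUL
c2: I1 RO | I2→FPADD
c3: I3→ALU
c4: I3 RO
c5: I3 EX
c7: I1 EX
c8: I1 WR R3
c9: I2 RO | I4→FPMUL
c10: I3 WR R1 | I4 RO
c12: I2 EX
c13: I2 WR R5
c15: I4 EX
c16: I4 WR R2
c17: I5→ALU
c18: I5 RO
c19: I5 EX
c20: I5 WR R2
c21: I6→ALU
c22: I6 RO | I7→FPADD
c23: I6 EX
c24: I6 WR R5
c25: I7 RO
c28: I7 EX
c29: I7 WR R2
c30: I8→FPADD
c31: I8 RO
c34: I8 EX
c35: I8 WR R3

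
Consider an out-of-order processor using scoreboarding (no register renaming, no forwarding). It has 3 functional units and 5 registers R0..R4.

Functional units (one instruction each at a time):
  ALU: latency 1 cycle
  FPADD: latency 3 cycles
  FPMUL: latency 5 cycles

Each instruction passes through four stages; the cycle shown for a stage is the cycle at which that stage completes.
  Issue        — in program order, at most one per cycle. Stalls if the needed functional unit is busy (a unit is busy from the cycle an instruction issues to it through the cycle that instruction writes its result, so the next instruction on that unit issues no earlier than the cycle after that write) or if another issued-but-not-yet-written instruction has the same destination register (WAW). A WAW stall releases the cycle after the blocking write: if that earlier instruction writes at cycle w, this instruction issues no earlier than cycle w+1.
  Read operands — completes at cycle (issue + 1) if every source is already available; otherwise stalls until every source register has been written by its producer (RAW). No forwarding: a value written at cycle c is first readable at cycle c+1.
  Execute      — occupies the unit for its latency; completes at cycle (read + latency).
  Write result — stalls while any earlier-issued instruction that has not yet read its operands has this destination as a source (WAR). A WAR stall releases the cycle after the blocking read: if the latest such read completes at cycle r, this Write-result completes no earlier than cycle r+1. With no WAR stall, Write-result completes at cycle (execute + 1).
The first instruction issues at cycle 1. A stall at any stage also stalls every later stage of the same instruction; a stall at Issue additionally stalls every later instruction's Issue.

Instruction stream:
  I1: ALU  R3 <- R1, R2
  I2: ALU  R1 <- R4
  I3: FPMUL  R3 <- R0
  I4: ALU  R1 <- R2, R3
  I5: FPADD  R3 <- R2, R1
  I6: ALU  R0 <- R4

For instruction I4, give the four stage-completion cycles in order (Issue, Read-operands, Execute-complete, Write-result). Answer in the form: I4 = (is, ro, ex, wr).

[1] I1 dispatched to ALU
[2] I1 operands ready
[3] I1 complete
[4] R3←I1
[5] I2 dispatched to ALU
[6] I2 operands ready; I3 dispatched to FPMUL
[7] I2 complete; I3 operands ready
[8] R1←I2
[9] I4 dispatched to ALU
[12] I3 complete
[13] R3←I3
[14] I4 operands ready; I5 dispatched to FPADD
[15] I4 complete
[16] R1←I4
[17] I5 operands ready; I6 dispatched to ALU
[18] I6 operands ready
[19] I6 complete
[20] I5 complete; R0←I6
[21] R3←I5

I4 = (9, 14, 15, 16)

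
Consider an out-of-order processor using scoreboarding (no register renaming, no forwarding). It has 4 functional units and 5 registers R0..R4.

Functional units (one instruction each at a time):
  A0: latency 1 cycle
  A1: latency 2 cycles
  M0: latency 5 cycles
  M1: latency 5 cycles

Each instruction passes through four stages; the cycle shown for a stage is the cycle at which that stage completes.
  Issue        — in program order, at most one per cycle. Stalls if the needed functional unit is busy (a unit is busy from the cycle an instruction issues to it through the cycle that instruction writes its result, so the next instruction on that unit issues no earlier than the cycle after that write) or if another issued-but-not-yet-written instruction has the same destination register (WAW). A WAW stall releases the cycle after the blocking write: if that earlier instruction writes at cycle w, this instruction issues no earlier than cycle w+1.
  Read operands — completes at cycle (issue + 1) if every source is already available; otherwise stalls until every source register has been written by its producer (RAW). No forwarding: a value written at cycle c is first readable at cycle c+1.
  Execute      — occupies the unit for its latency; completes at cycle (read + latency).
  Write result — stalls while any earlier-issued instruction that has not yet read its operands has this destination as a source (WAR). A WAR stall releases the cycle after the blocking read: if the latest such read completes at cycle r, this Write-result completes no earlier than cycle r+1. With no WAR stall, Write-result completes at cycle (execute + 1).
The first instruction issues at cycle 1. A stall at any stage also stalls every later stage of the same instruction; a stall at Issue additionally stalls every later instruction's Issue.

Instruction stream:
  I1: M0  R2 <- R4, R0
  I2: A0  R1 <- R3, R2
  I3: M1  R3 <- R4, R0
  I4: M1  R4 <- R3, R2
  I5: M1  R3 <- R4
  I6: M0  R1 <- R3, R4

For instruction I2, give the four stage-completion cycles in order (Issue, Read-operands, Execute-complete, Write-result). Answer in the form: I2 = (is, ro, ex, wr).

[I1] 1/2/7/8
[I2] 2/9/10/11  (RAW R2: wait I1 write@8)
[I3] 3/4/9/10
[I4] 11/12/17/18  (struct: M1 busy until I3 writes@10)
[I5] 19/20/25/26  (struct: M1 busy until I4 writes@18)
[I6] 20/27/32/33  (RAW R3: wait I5 write@26)

I2 = (2, 9, 10, 11)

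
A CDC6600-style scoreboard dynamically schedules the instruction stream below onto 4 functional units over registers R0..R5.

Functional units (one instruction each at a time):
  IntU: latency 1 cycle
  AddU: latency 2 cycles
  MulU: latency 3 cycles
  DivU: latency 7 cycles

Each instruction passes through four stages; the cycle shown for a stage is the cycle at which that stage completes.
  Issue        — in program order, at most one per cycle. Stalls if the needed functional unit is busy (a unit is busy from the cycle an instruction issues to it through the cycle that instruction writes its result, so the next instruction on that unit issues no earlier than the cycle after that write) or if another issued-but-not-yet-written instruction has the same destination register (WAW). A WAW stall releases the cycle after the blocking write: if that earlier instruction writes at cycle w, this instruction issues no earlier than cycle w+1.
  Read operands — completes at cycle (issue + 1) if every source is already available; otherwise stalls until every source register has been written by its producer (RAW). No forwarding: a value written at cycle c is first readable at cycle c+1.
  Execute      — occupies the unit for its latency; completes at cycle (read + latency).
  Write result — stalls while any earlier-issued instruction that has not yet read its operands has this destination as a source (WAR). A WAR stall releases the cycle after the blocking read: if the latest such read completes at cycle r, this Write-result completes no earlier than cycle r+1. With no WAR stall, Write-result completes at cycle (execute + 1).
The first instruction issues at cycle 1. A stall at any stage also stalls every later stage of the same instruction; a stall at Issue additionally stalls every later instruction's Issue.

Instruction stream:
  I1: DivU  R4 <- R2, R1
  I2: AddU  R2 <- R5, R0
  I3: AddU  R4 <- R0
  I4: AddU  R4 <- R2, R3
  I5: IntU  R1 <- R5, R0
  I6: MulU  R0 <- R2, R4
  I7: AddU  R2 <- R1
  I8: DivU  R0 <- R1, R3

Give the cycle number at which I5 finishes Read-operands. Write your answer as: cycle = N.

t=1  issue I1 (DivU)
t=2  I1 read-ops, issue I2 (AddU)
t=3  I2 read-ops
t=5  I2 finished on AddU
t=6  I2→R2
t=9  I1 finished on DivU
t=10  I1→R4
t=11  issue I3 (AddU)
t=12  I3 read-ops
t=14  I3 finished on AddU
t=15  I3→R4
t=16  issue I4 (AddU)
t=17  I4 read-ops, issue I5 (IntU)
t=18  I5 read-ops, issue I6 (MulU)
t=19  I4 finished on AddU, I5 finished on IntU
t=20  I4→R4, I5→R1
t=21  I6 read-ops, issue I7 (AddU)
t=22  I7 read-ops
t=24  I6 finished on MulU, I7 finished on AddU
t=25  I6→R0, I7→R2
t=26  issue I8 (DivU)
t=27  I8 read-ops
t=34  I8 finished on DivU
t=35  I8→R0

cycle = 18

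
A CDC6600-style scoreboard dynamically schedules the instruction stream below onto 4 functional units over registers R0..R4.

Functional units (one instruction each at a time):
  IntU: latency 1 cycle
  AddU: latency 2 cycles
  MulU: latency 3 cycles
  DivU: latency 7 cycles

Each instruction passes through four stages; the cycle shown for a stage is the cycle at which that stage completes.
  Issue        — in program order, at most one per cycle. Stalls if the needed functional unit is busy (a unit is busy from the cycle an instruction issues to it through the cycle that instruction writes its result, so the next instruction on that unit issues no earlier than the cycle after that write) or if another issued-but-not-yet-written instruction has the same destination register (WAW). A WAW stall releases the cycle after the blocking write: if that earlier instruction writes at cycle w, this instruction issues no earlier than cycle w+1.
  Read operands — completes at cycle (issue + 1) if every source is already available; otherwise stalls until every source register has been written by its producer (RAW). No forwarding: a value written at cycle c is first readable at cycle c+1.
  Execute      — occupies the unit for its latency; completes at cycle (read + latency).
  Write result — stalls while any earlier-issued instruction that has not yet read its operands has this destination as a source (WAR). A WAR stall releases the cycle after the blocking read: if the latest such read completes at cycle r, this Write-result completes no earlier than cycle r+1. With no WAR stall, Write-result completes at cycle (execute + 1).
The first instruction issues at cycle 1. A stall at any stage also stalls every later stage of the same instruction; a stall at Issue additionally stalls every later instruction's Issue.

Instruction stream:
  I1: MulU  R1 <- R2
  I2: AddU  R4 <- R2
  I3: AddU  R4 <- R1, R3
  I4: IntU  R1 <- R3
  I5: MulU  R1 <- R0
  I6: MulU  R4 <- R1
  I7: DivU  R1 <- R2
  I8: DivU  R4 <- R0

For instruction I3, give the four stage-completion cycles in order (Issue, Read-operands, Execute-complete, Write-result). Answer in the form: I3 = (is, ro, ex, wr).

I3 = (7, 8, 10, 11)

t=1  I1 issues→MulU
t=2  I1 reads; I2 issues→AddU
t=3  I2 reads
t=5  I1 exec-done; I2 exec-done
t=6  I1 writes R1; I2 writes R4
t=7  I3 issues→AddU
t=8  I3 reads; I4 issues→IntU
t=9  I4 reads
t=10  I3 exec-done; I4 exec-done
t=11  I3 writes R4; I4 writes R1
t=12  I5 issues→MulU
t=13  I5 reads
t=16  I5 exec-done
t=17  I5 writes R1
t=18  I6 issues→MulU
t=19  I6 reads; I7 issues→DivU
t=20  I7 reads
t=22  I6 exec-done
t=23  I6 writes R4
t=27  I7 exec-done
t=28  I7 writes R1
t=29  I8 issues→DivU
t=30  I8 reads
t=37  I8 exec-done
t=38  I8 writes R4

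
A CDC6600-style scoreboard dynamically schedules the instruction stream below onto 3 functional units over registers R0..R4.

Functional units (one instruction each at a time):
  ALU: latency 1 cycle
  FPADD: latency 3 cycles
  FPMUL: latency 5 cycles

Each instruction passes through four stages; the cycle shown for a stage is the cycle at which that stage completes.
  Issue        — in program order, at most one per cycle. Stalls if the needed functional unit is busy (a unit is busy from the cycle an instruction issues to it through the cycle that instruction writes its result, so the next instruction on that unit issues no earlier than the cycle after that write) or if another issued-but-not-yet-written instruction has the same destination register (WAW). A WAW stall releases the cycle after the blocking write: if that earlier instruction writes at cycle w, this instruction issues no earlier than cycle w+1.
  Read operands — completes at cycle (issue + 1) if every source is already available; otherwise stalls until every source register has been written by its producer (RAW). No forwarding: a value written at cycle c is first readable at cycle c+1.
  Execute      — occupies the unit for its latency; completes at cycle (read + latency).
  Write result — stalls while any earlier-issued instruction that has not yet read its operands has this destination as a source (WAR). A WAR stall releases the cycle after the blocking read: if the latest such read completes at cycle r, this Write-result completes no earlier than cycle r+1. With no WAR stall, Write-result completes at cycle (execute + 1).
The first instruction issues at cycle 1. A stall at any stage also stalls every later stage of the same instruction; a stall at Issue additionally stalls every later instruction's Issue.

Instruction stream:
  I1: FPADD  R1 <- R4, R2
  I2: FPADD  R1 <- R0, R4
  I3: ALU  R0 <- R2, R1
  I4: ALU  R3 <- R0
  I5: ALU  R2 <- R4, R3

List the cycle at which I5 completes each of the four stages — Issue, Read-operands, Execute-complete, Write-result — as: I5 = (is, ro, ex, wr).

1) issue 1, read 2, done 5, write 6
2) issue 7, read 8, done 11, write 12  <struct: FPADD busy until I1 writes@6>
3) issue 8, read 13, done 14, write 15  <RAW R1: wait I2 write@12>
4) issue 16, read 17, done 18, write 19  <struct: ALU busy until I3 writes@15>
5) issue 20, read 21, done 22, write 23  <struct: ALU busy until I4 writes@19>

I5 = (20, 21, 22, 23)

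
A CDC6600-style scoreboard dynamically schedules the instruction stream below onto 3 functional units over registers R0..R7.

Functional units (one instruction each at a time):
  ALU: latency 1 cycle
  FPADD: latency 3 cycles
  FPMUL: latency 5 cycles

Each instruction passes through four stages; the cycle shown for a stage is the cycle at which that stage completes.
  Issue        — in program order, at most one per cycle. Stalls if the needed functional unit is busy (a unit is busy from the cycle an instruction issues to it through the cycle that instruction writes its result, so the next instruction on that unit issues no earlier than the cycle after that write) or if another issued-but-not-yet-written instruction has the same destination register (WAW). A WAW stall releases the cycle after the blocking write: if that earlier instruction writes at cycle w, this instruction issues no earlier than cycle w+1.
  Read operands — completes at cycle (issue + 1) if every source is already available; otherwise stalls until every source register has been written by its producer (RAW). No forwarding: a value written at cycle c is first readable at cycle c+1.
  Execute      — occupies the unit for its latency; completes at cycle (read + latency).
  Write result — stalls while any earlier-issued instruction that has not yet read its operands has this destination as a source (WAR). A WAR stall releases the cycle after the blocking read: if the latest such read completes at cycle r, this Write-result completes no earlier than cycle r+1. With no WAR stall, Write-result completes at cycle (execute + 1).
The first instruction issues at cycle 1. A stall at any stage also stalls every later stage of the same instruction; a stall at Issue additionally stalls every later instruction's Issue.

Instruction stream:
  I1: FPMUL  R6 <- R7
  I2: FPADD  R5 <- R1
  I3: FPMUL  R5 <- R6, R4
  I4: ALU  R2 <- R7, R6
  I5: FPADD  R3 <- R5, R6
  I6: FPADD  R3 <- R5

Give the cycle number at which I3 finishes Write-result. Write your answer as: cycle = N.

cycle 1: I1→FPMUL
cycle 2: I1 RO · I2→FPADD
cycle 3: I2 RO
cycle 6: I2 EX
cycle 7: I1 EX · I2 WR R5
cycle 8: I1 WR R6
cycle 9: I3→FPMUL
cycle 10: I3 RO · I4→ALU
cycle 11: I4 RO · I5→FPADD
cycle 12: I4 EX
cycle 13: I4 WR R2
cycle 15: I3 EX
cycle 16: I3 WR R5
cycle 17: I5 RO
cycle 20: I5 EX
cycle 21: I5 WR R3
cycle 22: I6→FPADD
cycle 23: I6 RO
cycle 26: I6 EX
cycle 27: I6 WR R3

cycle = 16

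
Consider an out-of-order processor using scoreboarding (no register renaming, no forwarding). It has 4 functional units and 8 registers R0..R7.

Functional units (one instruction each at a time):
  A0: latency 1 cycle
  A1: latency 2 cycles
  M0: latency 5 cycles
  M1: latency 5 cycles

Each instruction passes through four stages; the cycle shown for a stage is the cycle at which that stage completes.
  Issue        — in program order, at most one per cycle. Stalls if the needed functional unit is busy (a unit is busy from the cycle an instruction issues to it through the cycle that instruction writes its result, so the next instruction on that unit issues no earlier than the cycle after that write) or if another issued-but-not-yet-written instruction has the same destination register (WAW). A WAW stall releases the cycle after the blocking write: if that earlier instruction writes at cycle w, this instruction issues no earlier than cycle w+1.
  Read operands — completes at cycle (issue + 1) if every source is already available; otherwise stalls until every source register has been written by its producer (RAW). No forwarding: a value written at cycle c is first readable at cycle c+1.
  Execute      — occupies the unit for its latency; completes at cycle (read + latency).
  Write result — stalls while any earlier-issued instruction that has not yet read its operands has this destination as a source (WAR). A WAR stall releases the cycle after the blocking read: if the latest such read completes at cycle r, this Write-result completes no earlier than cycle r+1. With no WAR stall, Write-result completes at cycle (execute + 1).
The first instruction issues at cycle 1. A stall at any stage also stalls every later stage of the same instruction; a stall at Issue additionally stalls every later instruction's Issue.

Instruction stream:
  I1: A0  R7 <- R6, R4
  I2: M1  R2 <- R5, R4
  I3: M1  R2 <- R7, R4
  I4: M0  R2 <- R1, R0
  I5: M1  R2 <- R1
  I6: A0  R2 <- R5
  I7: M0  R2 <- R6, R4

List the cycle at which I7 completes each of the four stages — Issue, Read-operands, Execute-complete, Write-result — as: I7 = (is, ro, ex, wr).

I7 = (38, 39, 44, 45)

c1: issue I1 (A0)
c2: I1 read-ops, issue I2 (M1)
c3: I1 finished on A0, I2 read-ops
c4: I1→R7
c8: I2 finished on M1
c9: I2→R2
c10: issue I3 (M1)
c11: I3 read-ops
c16: I3 finished on M1
c17: I3→R2
c18: issue I4 (M0)
c19: I4 read-ops
c24: I4 finished on M0
c25: I4→R2
c26: issue I5 (M1)
c27: I5 read-ops
c32: I5 finished on M1
c33: I5→R2
c34: issue I6 (A0)
c35: I6 read-ops
c36: I6 finished on A0
c37: I6→R2
c38: issue I7 (M0)
c39: I7 read-ops
c44: I7 finished on M0
c45: I7→R2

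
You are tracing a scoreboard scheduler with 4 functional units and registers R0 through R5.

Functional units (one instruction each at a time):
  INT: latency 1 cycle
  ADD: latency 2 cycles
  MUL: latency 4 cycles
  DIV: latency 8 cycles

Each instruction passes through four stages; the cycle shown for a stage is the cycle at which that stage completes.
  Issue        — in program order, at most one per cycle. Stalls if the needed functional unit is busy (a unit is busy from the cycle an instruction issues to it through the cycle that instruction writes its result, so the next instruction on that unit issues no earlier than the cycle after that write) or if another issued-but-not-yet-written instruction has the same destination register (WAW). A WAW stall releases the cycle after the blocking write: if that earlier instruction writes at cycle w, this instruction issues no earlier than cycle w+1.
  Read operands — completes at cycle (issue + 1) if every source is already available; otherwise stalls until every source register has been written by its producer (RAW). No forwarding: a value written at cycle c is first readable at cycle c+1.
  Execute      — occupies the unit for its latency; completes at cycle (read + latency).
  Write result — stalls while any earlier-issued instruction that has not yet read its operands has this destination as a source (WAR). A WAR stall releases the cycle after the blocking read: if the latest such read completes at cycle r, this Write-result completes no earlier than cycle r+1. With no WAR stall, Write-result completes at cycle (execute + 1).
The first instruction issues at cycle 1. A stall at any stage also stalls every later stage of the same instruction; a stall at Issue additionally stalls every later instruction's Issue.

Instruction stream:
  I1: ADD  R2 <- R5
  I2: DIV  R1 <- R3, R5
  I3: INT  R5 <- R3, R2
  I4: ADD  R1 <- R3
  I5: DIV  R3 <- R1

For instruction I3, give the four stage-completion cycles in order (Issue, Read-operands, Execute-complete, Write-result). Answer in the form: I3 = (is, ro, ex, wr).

I3 = (3, 6, 7, 8)

  I1 | 1 | 2 | 4 | 5
  I2 | 2 | 3 | 11 | 12
  I3 | 3 | 6 | 7 | 8   RAW R2: wait I1 write@5
  I4 | 13 | 14 | 16 | 17   WAW R1: wait I2 write@12
  I5 | 14 | 18 | 26 | 27   RAW R1: wait I4 write@17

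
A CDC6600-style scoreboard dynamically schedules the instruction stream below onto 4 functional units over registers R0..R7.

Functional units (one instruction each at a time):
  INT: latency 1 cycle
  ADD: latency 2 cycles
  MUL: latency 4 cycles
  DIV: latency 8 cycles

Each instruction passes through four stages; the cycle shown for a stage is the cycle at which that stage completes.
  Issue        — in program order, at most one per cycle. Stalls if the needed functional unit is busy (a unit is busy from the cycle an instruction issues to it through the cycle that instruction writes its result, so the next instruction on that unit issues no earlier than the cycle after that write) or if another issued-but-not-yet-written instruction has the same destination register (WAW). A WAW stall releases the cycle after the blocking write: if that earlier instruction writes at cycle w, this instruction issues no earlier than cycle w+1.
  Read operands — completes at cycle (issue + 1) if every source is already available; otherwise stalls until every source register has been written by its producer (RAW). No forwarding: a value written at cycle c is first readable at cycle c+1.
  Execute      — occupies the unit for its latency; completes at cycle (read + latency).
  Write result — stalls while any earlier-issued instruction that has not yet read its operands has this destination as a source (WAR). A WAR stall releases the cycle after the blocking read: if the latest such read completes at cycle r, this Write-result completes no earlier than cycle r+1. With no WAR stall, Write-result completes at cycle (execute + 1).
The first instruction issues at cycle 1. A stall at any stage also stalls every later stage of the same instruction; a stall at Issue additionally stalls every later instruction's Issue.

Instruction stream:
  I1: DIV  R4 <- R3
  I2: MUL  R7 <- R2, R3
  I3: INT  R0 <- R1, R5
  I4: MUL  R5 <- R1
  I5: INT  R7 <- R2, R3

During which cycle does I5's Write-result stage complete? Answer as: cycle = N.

cycle = 13

cycle 1: I1 dispatched to DIV
cycle 2: I1 operands ready · I2 dispatched to MUL
cycle 3: I2 operands ready · I3 dispatched to INT
cycle 4: I3 operands ready
cycle 5: I3 complete
cycle 6: R0←I3
cycle 7: I2 complete
cycle 8: R7←I2
cycle 9: I4 dispatched to MUL
cycle 10: I1 complete · I4 operands ready · I5 dispatched to INT
cycle 11: R4←I1 · I5 operands ready
cycle 12: I5 complete
cycle 13: R7←I5
cycle 14: I4 complete
cycle 15: R5←I4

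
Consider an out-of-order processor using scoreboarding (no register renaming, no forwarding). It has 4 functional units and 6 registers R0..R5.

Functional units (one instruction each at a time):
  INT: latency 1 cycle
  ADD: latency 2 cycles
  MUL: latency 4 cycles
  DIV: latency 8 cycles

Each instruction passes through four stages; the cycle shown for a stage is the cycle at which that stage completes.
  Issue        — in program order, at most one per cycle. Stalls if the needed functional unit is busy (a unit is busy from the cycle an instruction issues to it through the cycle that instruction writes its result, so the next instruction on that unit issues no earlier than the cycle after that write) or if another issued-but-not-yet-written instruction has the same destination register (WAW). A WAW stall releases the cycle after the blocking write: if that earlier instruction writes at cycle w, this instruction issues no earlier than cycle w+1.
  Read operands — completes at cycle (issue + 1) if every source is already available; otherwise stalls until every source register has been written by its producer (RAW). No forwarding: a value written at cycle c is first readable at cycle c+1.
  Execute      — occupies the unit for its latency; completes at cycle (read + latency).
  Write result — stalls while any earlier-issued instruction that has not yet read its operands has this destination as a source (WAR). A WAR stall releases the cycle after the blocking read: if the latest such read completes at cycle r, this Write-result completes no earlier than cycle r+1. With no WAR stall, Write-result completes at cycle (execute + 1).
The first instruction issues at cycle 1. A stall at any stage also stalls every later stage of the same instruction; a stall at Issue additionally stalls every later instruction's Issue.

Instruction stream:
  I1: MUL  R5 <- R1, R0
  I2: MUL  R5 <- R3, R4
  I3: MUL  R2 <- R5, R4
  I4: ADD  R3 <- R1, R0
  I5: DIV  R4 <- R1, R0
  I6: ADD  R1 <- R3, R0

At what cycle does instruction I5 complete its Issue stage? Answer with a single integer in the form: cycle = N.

I1  is:1  ro:2  ex:6  wr:7
I2  is:8  ro:9  ex:13  wr:14  — struct: MUL busy until I1 writes@7
I3  is:15  ro:16  ex:20  wr:21  — struct: MUL busy until I2 writes@14
I4  is:16  ro:17  ex:19  wr:20
I5  is:17  ro:18  ex:26  wr:27
I6  is:21  ro:22  ex:24  wr:25  — struct: ADD busy until I4 writes@20

cycle = 17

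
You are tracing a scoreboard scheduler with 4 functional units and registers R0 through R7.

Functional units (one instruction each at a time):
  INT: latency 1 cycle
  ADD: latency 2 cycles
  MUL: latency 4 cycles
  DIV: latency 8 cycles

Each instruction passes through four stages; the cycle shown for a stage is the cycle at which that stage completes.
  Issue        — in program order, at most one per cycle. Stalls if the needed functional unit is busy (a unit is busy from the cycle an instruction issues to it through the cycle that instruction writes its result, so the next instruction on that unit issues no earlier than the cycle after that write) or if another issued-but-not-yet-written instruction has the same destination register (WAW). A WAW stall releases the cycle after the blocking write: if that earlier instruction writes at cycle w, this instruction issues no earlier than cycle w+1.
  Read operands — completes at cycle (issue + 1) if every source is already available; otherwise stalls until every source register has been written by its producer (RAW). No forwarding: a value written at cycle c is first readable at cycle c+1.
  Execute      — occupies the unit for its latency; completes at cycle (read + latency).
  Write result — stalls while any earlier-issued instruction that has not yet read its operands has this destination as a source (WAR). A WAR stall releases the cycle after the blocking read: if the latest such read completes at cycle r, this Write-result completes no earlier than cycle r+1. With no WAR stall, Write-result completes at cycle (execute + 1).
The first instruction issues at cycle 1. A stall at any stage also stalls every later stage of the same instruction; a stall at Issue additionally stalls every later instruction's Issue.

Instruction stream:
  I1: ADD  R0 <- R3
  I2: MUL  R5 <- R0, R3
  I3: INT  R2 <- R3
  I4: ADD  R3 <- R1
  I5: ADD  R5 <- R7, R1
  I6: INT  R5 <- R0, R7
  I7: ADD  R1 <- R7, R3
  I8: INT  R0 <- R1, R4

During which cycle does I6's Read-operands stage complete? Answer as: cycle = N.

cycle = 18

c1: I1 issues→ADD
c2: I1 reads, I2 issues→MUL
c3: I3 issues→INT
c4: I1 exec-done, I3 reads
c5: I1 writes R0, I3 exec-done
c6: I2 reads, I3 writes R2, I4 issues→ADD
c7: I4 reads
c9: I4 exec-done
c10: I2 exec-done, I4 writes R3
c11: I2 writes R5
c12: I5 issues→ADD
c13: I5 reads
c15: I5 exec-done
c16: I5 writes R5
c17: I6 issues→INT
c18: I6 reads, I7 issues→ADD
c19: I6 exec-done, I7 reads
c20: I6 writes R5
c21: I7 exec-done, I8 issues→INT
c22: I7 writes R1
c23: I8 reads
c24: I8 exec-done
c25: I8 writes R0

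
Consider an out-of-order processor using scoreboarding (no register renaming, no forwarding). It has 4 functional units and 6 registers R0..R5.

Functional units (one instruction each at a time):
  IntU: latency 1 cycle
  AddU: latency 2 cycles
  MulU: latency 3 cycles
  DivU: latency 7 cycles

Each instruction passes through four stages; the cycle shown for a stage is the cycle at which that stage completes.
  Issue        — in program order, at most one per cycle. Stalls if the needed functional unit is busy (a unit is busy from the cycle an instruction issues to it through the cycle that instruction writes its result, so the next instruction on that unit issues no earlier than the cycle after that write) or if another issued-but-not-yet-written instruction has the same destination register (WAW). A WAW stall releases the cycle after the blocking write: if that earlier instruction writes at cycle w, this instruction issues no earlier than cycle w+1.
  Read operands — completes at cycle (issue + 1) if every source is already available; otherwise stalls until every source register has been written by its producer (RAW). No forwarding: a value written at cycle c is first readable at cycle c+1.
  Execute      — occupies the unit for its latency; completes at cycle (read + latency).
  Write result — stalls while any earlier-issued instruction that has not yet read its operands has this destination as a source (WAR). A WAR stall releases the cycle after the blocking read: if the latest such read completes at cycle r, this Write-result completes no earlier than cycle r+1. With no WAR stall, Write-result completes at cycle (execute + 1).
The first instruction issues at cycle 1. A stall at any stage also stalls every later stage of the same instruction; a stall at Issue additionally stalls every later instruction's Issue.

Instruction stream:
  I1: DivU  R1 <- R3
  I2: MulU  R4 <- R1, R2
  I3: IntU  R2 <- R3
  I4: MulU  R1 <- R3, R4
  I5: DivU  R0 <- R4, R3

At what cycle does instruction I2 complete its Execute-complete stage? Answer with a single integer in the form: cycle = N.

cycle = 14

c1: I1 dispatched to DivU
c2: I1 operands ready, I2 dispatched to MulU
c3: I3 dispatched to IntU
c4: I3 operands ready
c5: I3 complete
c9: I1 complete
c10: R1←I1
c11: I2 operands ready
c12: R2←I3
c14: I2 complete
c15: R4←I2
c16: I4 dispatched to MulU
c17: I4 operands ready, I5 dispatched to DivU
c18: I5 operands ready
c20: I4 complete
c21: R1←I4
c25: I5 complete
c26: R0←I5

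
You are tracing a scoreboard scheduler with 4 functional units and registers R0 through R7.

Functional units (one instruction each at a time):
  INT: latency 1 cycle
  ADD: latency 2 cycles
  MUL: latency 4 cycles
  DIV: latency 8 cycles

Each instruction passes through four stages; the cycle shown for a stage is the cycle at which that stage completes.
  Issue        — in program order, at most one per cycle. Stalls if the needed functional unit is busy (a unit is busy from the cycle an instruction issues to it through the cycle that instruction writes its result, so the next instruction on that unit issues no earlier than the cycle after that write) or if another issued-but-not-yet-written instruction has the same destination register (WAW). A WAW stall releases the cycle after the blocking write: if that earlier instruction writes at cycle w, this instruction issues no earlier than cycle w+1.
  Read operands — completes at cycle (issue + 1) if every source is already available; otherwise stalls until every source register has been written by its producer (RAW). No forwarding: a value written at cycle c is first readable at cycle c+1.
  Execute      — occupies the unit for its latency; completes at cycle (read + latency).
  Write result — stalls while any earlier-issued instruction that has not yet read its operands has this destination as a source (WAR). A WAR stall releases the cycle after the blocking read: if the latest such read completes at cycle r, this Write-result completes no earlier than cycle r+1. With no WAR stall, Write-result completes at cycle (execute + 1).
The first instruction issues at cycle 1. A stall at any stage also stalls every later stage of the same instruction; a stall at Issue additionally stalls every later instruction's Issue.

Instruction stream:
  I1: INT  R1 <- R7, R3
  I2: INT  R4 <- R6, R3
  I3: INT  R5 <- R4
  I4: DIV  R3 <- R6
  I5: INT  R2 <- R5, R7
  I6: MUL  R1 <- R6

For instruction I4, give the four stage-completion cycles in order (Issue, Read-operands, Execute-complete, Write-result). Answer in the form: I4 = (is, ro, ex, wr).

I4 = (10, 11, 19, 20)

c1: I1 issues→INT
c2: I1 reads
c3: I1 exec-done
c4: I1 writes R1
c5: I2 issues→INT
c6: I2 reads
c7: I2 exec-done
c8: I2 writes R4
c9: I3 issues→INT
c10: I3 reads, I4 issues→DIV
c11: I3 exec-done, I4 reads
c12: I3 writes R5
c13: I5 issues→INT
c14: I5 reads, I6 issues→MUL
c15: I5 exec-done, I6 reads
c16: I5 writes R2
c19: I4 exec-done, I6 exec-done
c20: I4 writes R3, I6 writes R1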